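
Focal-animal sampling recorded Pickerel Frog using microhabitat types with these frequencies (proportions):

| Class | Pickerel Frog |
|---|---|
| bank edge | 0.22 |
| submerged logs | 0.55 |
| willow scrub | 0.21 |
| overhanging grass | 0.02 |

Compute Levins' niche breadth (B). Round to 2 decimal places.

Σpᵢ² = 0.22² + 0.55² + 0.21² + 0.02² = 0.0484 + 0.3025 + 0.0441 + 0.0004 = 0.3954
B = 1 / 0.3954 = 2.5291

2.53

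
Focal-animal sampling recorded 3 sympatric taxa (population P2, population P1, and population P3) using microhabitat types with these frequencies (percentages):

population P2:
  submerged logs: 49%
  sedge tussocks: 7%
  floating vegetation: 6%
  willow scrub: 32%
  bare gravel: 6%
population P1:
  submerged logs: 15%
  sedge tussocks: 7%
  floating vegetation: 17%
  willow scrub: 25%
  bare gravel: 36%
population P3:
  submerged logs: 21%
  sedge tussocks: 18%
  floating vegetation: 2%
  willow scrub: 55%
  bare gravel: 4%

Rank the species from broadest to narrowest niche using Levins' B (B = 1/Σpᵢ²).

Convert percentages to proportions (divide by 100).
Σp_P2ᵢ² = 0.49² + 0.07² + 0.06² + 0.32² + 0.06² = 0.2401 + 0.0049 + 0.0036 + 0.1024 + 0.0036 = 0.3546
B_P2 = 1 / 0.3546 = 2.8201
Σp_P1ᵢ² = 0.15² + 0.07² + 0.17² + 0.25² + 0.36² = 0.0225 + 0.0049 + 0.0289 + 0.0625 + 0.1296 = 0.2484
B_P1 = 1 / 0.2484 = 4.0258
Σp_P3ᵢ² = 0.21² + 0.18² + 0.02² + 0.55² + 0.04² = 0.0441 + 0.0324 + 0.0004 + 0.3025 + 0.0016 = 0.3810
B_P3 = 1 / 0.3810 = 2.6247
Ranking by B (broadest → narrowest): population P1 (4.03) > population P2 (2.82) > population P3 (2.62)

population P1 > population P2 > population P3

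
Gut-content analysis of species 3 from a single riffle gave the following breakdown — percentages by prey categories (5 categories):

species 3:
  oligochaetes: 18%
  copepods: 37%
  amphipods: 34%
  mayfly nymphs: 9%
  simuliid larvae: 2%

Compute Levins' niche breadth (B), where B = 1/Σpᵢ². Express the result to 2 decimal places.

Convert percentages to proportions (divide by 100).
Σpᵢ² = 0.18² + 0.37² + 0.34² + 0.09² + 0.02² = 0.0324 + 0.1369 + 0.1156 + 0.0081 + 0.0004 = 0.2934
B = 1 / 0.2934 = 3.4083

3.41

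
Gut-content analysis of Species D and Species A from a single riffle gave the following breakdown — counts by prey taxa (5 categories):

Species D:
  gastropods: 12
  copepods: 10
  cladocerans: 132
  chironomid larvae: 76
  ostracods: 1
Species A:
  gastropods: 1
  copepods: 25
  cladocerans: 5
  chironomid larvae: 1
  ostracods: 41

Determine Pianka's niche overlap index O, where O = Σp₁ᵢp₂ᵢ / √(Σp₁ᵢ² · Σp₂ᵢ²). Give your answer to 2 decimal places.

Proportions for Species D (n=231): 12/231=0.0519, 10/231=0.0433, 132/231=0.5714, 76/231=0.3290, 1/231=0.0043
Proportions for Species A (n=73): 1/73=0.0137, 25/73=0.3425, 5/73=0.0685, 1/73=0.0137, 41/73=0.5616
Σ p₁ᵢp₂ᵢ = 0.000711 + 0.014830 + 0.039141 + 0.004507 + 0.002415 = 0.061604
Σp_1ᵢ² = 0.0519² + 0.0433² + 0.5714² + 0.3290² + 0.0043² = 0.002694 + 0.001875 + 0.326498 + 0.108241 + 0.000018 = 0.439326
Σp_2ᵢ² = 0.0137² + 0.3425² + 0.0685² + 0.0137² + 0.5616² = 0.000188 + 0.117306 + 0.004692 + 0.000188 + 0.315395 = 0.437769
O = 0.061604 / √(0.439326 × 0.437769) = 0.061604 / 0.4385468 = 0.1405

0.14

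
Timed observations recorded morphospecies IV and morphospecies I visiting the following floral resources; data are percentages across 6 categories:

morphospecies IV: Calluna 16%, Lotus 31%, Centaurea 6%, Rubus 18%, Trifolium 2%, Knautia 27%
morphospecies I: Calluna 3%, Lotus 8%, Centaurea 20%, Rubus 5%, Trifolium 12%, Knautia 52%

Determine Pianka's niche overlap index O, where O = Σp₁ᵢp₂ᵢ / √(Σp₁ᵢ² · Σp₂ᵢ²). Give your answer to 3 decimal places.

Convert percentages to proportions (divide by 100).
Σ p₁ᵢp₂ᵢ = 0.0048 + 0.0248 + 0.0120 + 0.0090 + 0.0024 + 0.1404 = 0.1934
Σp_1ᵢ² = 0.16² + 0.31² + 0.06² + 0.18² + 0.02² + 0.27² = 0.0256 + 0.0961 + 0.0036 + 0.0324 + 0.0004 + 0.0729 = 0.2310
Σp_2ᵢ² = 0.03² + 0.08² + 0.20² + 0.05² + 0.12² + 0.52² = 0.0009 + 0.0064 + 0.0400 + 0.0025 + 0.0144 + 0.2704 = 0.3346
O = 0.1934 / √(0.2310 × 0.3346) = 0.1934 / 0.278015 = 0.69565

0.696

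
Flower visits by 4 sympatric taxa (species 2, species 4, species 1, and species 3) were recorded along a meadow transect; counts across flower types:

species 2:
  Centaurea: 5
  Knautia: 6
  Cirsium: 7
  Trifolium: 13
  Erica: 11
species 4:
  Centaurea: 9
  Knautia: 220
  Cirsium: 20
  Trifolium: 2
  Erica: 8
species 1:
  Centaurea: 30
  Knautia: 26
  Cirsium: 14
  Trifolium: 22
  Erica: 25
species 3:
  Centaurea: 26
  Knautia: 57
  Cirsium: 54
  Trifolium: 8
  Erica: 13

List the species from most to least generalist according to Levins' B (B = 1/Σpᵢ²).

Proportions for species 2 (n=42): 5/42=0.1190, 6/42=0.1429, 7/42=0.1667, 13/42=0.3095, 11/42=0.2619
Proportions for species 4 (n=259): 9/259=0.0347, 220/259=0.8494, 20/259=0.0772, 2/259=0.0077, 8/259=0.0309
Proportions for species 1 (n=117): 30/117=0.2564, 26/117=0.2222, 14/117=0.1197, 22/117=0.1880, 25/117=0.2137
Proportions for species 3 (n=158): 26/158=0.1646, 57/158=0.3608, 54/158=0.3418, 8/158=0.0506, 13/158=0.0823
Σp_2ᵢ² = 0.1190² + 0.1429² + 0.1667² + 0.3095² + 0.2619² = 0.014161 + 0.020420 + 0.027789 + 0.095790 + 0.068592 = 0.226752
B_2 = 1 / 0.226752 = 4.4101
Σp_4ᵢ² = 0.0347² + 0.8494² + 0.0772² + 0.0077² + 0.0309² = 0.001204 + 0.721480 + 0.005960 + 0.000059 + 0.000955 = 0.729658
B_4 = 1 / 0.729658 = 1.3705
Σp_1ᵢ² = 0.2564² + 0.2222² + 0.1197² + 0.1880² + 0.2137² = 0.065741 + 0.049373 + 0.014328 + 0.035344 + 0.045668 = 0.210454
B_1 = 1 / 0.210454 = 4.7516
Σp_3ᵢ² = 0.1646² + 0.3608² + 0.3418² + 0.0506² + 0.0823² = 0.027093 + 0.130177 + 0.116827 + 0.002560 + 0.006773 = 0.283430
B_3 = 1 / 0.283430 = 3.5282
Ranking by B (broadest → narrowest): species 1 (4.75) > species 2 (4.41) > species 3 (3.53) > species 4 (1.37)

species 1 > species 2 > species 3 > species 4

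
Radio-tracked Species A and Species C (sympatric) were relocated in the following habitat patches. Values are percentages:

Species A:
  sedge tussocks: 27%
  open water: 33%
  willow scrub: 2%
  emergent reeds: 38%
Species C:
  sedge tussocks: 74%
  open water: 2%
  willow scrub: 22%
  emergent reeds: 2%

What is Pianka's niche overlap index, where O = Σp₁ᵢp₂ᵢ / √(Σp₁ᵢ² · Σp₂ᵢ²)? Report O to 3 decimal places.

0.495

Convert percentages to proportions (divide by 100).
Σ p₁ᵢp₂ᵢ = 0.1998 + 0.0066 + 0.0044 + 0.0076 = 0.2184
Σp_1ᵢ² = 0.27² + 0.33² + 0.02² + 0.38² = 0.0729 + 0.1089 + 0.0004 + 0.1444 = 0.3266
Σp_2ᵢ² = 0.74² + 0.02² + 0.22² + 0.02² = 0.5476 + 0.0004 + 0.0484 + 0.0004 = 0.5968
O = 0.2184 / √(0.3266 × 0.5968) = 0.2184 / 0.441492 = 0.49469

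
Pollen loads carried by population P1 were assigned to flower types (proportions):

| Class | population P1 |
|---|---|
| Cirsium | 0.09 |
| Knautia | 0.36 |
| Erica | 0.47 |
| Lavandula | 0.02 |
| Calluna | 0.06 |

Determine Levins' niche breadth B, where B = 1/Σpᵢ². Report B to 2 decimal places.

Σpᵢ² = 0.09² + 0.36² + 0.47² + 0.02² + 0.06² = 0.0081 + 0.1296 + 0.2209 + 0.0004 + 0.0036 = 0.3626
B = 1 / 0.3626 = 2.7579

2.76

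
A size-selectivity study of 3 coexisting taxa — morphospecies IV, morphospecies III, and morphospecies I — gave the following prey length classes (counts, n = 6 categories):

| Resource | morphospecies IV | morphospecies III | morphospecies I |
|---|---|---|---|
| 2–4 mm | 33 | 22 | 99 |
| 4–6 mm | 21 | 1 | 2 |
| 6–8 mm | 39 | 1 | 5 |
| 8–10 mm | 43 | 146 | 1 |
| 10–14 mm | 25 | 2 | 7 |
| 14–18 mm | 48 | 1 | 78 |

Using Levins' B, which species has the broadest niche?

morphospecies IV

Proportions for morphospecies IV (n=209): 33/209=0.1579, 21/209=0.1005, 39/209=0.1866, 43/209=0.2057, 25/209=0.1196, 48/209=0.2297
Proportions for morphospecies III (n=173): 22/173=0.1272, 1/173=0.0058, 1/173=0.0058, 146/173=0.8439, 2/173=0.0116, 1/173=0.0058
Proportions for morphospecies I (n=192): 99/192=0.5156, 2/192=0.0104, 5/192=0.0260, 1/192=0.0052, 7/192=0.0365, 78/192=0.4063
Σp_IVᵢ² = 0.1579² + 0.1005² + 0.1866² + 0.2057² + 0.1196² + 0.2297² = 0.024932 + 0.010100 + 0.034820 + 0.042312 + 0.014304 + 0.052762 = 0.179230
B_IV = 1 / 0.179230 = 5.5794
Σp_IIIᵢ² = 0.1272² + 0.0058² + 0.0058² + 0.8439² + 0.0116² + 0.0058² = 0.016180 + 0.000034 + 0.000034 + 0.712167 + 0.000135 + 0.000034 = 0.728584
B_III = 1 / 0.728584 = 1.3725
Σp_Iᵢ² = 0.5156² + 0.0104² + 0.0260² + 0.0052² + 0.0365² + 0.4063² = 0.265843 + 0.000108 + 0.000676 + 0.000027 + 0.001332 + 0.165080 = 0.433066
B_I = 1 / 0.433066 = 2.3091
Highest B → broadest niche (most generalist): morphospecies IV (B = 5.58).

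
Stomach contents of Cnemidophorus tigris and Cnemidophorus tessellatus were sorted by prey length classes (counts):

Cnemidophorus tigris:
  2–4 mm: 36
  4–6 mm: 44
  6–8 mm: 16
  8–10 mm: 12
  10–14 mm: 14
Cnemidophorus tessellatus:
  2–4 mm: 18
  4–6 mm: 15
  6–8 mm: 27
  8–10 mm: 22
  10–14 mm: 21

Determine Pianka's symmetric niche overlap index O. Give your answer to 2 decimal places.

0.79

Proportions for Cnemidophorus tigris (n=122): 36/122=0.2951, 44/122=0.3607, 16/122=0.1311, 12/122=0.0984, 14/122=0.1148
Proportions for Cnemidophorus tessellatus (n=103): 18/103=0.1748, 15/103=0.1456, 27/103=0.2621, 22/103=0.2136, 21/103=0.2039
Σ p₁ᵢp₂ᵢ = 0.051583 + 0.052518 + 0.034361 + 0.021018 + 0.023408 = 0.182888
Σp_1ᵢ² = 0.2951² + 0.3607² + 0.1311² + 0.0984² + 0.1148² = 0.087084 + 0.130104 + 0.017187 + 0.009683 + 0.013179 = 0.257237
Σp_2ᵢ² = 0.1748² + 0.1456² + 0.2621² + 0.2136² + 0.2039² = 0.030555 + 0.021199 + 0.068696 + 0.045625 + 0.041575 = 0.207650
O = 0.182888 / √(0.257237 × 0.207650) = 0.182888 / 0.2311174 = 0.7913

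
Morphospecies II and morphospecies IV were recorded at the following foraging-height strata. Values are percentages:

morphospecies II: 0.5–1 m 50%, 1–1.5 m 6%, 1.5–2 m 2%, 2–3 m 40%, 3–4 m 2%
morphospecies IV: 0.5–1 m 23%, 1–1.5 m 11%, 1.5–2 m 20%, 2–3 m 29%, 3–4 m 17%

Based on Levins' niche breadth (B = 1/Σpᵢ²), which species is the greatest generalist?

Convert percentages to proportions (divide by 100).
Σp_IIᵢ² = 0.50² + 0.06² + 0.02² + 0.40² + 0.02² = 0.2500 + 0.0036 + 0.0004 + 0.1600 + 0.0004 = 0.4144
B_II = 1 / 0.4144 = 2.4131
Σp_IVᵢ² = 0.23² + 0.11² + 0.20² + 0.29² + 0.17² = 0.0529 + 0.0121 + 0.0400 + 0.0841 + 0.0289 = 0.2180
B_IV = 1 / 0.2180 = 4.5872
Highest B → broadest niche (most generalist): morphospecies IV (B = 4.59).

morphospecies IV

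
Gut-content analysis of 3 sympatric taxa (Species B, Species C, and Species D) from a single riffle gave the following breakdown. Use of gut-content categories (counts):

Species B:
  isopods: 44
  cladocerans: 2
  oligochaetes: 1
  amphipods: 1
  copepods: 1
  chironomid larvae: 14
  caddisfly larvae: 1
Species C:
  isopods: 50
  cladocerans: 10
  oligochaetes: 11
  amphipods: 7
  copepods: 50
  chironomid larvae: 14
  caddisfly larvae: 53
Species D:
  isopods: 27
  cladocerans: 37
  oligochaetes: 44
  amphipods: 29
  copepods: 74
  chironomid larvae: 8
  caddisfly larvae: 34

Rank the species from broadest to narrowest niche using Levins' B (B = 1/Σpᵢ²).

Species D > Species C > Species B

Proportions for Species B (n=64): 44/64=0.6875, 2/64=0.0313, 1/64=0.0156, 1/64=0.0156, 1/64=0.0156, 14/64=0.2188, 1/64=0.0156
Proportions for Species C (n=195): 50/195=0.2564, 10/195=0.0513, 11/195=0.0564, 7/195=0.0359, 50/195=0.2564, 14/195=0.0718, 53/195=0.2718
Proportions for Species D (n=253): 27/253=0.1067, 37/253=0.1462, 44/253=0.1739, 29/253=0.1146, 74/253=0.2925, 8/253=0.0316, 34/253=0.1344
Σp_Bᵢ² = 0.6875² + 0.0313² + 0.0156² + 0.0156² + 0.0156² + 0.2188² + 0.0156² = 0.472656 + 0.000980 + 0.000243 + 0.000243 + 0.000243 + 0.047873 + 0.000243 = 0.522481
B_B = 1 / 0.522481 = 1.9139
Σp_Cᵢ² = 0.2564² + 0.0513² + 0.0564² + 0.0359² + 0.2564² + 0.0718² + 0.2718² = 0.065741 + 0.002632 + 0.003181 + 0.001289 + 0.065741 + 0.005155 + 0.073875 = 0.217614
B_C = 1 / 0.217614 = 4.5953
Σp_Dᵢ² = 0.1067² + 0.1462² + 0.1739² + 0.1146² + 0.2925² + 0.0316² + 0.1344² = 0.011385 + 0.021374 + 0.030241 + 0.013133 + 0.085556 + 0.000999 + 0.018063 = 0.180751
B_D = 1 / 0.180751 = 5.5325
Ranking by B (broadest → narrowest): Species D (5.53) > Species C (4.60) > Species B (1.91)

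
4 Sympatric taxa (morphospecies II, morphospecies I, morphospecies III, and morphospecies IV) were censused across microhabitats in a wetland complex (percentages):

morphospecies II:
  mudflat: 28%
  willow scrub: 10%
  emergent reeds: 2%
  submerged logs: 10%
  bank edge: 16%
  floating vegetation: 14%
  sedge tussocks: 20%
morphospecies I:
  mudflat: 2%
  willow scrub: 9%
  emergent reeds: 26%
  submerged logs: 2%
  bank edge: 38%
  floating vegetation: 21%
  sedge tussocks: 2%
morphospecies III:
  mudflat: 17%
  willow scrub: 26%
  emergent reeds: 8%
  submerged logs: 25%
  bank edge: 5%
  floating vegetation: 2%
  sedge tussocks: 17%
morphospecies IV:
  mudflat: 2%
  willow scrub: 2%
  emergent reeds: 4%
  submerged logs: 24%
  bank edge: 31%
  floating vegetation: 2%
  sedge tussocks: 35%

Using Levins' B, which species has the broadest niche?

Convert percentages to proportions (divide by 100).
Σp_IIᵢ² = 0.28² + 0.10² + 0.02² + 0.10² + 0.16² + 0.14² + 0.20² = 0.0784 + 0.0100 + 0.0004 + 0.0100 + 0.0256 + 0.0196 + 0.0400 = 0.1840
B_II = 1 / 0.1840 = 5.4348
Σp_Iᵢ² = 0.02² + 0.09² + 0.26² + 0.02² + 0.38² + 0.21² + 0.02² = 0.0004 + 0.0081 + 0.0676 + 0.0004 + 0.1444 + 0.0441 + 0.0004 = 0.2654
B_I = 1 / 0.2654 = 3.7679
Σp_IIIᵢ² = 0.17² + 0.26² + 0.08² + 0.25² + 0.05² + 0.02² + 0.17² = 0.0289 + 0.0676 + 0.0064 + 0.0625 + 0.0025 + 0.0004 + 0.0289 = 0.1972
B_III = 1 / 0.1972 = 5.0710
Σp_IVᵢ² = 0.02² + 0.02² + 0.04² + 0.24² + 0.31² + 0.02² + 0.35² = 0.0004 + 0.0004 + 0.0016 + 0.0576 + 0.0961 + 0.0004 + 0.1225 = 0.2790
B_IV = 1 / 0.2790 = 3.5842
Highest B → broadest niche (most generalist): morphospecies II (B = 5.43).

morphospecies II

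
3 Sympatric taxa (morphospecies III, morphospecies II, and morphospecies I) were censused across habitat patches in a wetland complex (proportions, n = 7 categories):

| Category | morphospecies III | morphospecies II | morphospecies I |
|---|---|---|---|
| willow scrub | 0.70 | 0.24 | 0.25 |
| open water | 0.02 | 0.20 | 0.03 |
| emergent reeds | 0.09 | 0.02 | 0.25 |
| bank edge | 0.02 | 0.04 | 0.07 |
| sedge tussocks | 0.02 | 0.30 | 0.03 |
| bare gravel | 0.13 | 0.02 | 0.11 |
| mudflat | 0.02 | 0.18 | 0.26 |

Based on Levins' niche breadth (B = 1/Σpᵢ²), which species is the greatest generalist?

morphospecies I

Σp_IIIᵢ² = 0.70² + 0.02² + 0.09² + 0.02² + 0.02² + 0.13² + 0.02² = 0.4900 + 0.0004 + 0.0081 + 0.0004 + 0.0004 + 0.0169 + 0.0004 = 0.5166
B_III = 1 / 0.5166 = 1.9357
Σp_IIᵢ² = 0.24² + 0.20² + 0.02² + 0.04² + 0.30² + 0.02² + 0.18² = 0.0576 + 0.0400 + 0.0004 + 0.0016 + 0.0900 + 0.0004 + 0.0324 = 0.2224
B_II = 1 / 0.2224 = 4.4964
Σp_Iᵢ² = 0.25² + 0.03² + 0.25² + 0.07² + 0.03² + 0.11² + 0.26² = 0.0625 + 0.0009 + 0.0625 + 0.0049 + 0.0009 + 0.0121 + 0.0676 = 0.2114
B_I = 1 / 0.2114 = 4.7304
Highest B → broadest niche (most generalist): morphospecies I (B = 4.73).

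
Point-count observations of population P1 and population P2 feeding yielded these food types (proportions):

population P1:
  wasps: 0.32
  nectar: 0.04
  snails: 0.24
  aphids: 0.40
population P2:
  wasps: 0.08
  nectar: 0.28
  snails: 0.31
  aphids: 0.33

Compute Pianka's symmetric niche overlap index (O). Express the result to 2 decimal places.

Σ p₁ᵢp₂ᵢ = 0.0256 + 0.0112 + 0.0744 + 0.1320 = 0.2432
Σp_1ᵢ² = 0.32² + 0.04² + 0.24² + 0.40² = 0.1024 + 0.0016 + 0.0576 + 0.1600 = 0.3216
Σp_2ᵢ² = 0.08² + 0.28² + 0.31² + 0.33² = 0.0064 + 0.0784 + 0.0961 + 0.1089 = 0.2898
O = 0.2432 / √(0.3216 × 0.2898) = 0.2432 / 0.30529 = 0.7966

0.80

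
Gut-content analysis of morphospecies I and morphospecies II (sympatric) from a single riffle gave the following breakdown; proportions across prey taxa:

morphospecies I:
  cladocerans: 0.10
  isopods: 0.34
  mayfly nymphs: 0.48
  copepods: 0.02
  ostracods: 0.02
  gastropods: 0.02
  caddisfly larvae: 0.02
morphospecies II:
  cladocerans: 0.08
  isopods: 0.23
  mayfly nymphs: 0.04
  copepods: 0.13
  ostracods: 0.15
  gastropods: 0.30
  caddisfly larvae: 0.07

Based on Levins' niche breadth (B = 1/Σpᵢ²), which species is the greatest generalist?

morphospecies II

Σp_Iᵢ² = 0.10² + 0.34² + 0.48² + 0.02² + 0.02² + 0.02² + 0.02² = 0.0100 + 0.1156 + 0.2304 + 0.0004 + 0.0004 + 0.0004 + 0.0004 = 0.3576
B_I = 1 / 0.3576 = 2.7964
Σp_IIᵢ² = 0.08² + 0.23² + 0.04² + 0.13² + 0.15² + 0.30² + 0.07² = 0.0064 + 0.0529 + 0.0016 + 0.0169 + 0.0225 + 0.0900 + 0.0049 = 0.1952
B_II = 1 / 0.1952 = 5.1230
Highest B → broadest niche (most generalist): morphospecies II (B = 5.12).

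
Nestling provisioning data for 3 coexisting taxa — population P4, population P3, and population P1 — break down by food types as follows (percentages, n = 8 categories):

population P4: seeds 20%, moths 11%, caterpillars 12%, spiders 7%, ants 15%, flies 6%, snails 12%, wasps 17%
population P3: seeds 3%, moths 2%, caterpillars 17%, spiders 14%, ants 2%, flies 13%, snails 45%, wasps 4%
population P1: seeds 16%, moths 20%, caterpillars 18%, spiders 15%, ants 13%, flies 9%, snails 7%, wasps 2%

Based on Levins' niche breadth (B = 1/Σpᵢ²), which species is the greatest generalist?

Convert percentages to proportions (divide by 100).
Σp_P4ᵢ² = 0.20² + 0.11² + 0.12² + 0.07² + 0.15² + 0.06² + 0.12² + 0.17² = 0.0400 + 0.0121 + 0.0144 + 0.0049 + 0.0225 + 0.0036 + 0.0144 + 0.0289 = 0.1408
B_P4 = 1 / 0.1408 = 7.1023
Σp_P3ᵢ² = 0.03² + 0.02² + 0.17² + 0.14² + 0.02² + 0.13² + 0.45² + 0.04² = 0.0009 + 0.0004 + 0.0289 + 0.0196 + 0.0004 + 0.0169 + 0.2025 + 0.0016 = 0.2712
B_P3 = 1 / 0.2712 = 3.6873
Σp_P1ᵢ² = 0.16² + 0.20² + 0.18² + 0.15² + 0.13² + 0.09² + 0.07² + 0.02² = 0.0256 + 0.0400 + 0.0324 + 0.0225 + 0.0169 + 0.0081 + 0.0049 + 0.0004 = 0.1508
B_P1 = 1 / 0.1508 = 6.6313
Highest B → broadest niche (most generalist): population P4 (B = 7.10).

population P4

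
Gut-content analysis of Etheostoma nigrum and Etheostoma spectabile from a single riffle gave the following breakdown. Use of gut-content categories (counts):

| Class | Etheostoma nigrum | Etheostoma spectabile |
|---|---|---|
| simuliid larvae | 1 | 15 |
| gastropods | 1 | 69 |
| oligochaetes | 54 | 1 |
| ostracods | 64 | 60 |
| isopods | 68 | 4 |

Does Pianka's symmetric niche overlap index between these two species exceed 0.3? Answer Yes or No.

Yes

Proportions for Etheostoma nigrum (n=188): 1/188=0.0053, 1/188=0.0053, 54/188=0.2872, 64/188=0.3404, 68/188=0.3617
Proportions for Etheostoma spectabile (n=149): 15/149=0.1007, 69/149=0.4631, 1/149=0.0067, 60/149=0.4027, 4/149=0.0268
Σ p₁ᵢp₂ᵢ = 0.000534 + 0.002454 + 0.001924 + 0.137079 + 0.009694 = 0.151685
Σp_1ᵢ² = 0.0053² + 0.0053² + 0.2872² + 0.3404² + 0.3617² = 0.000028 + 0.000028 + 0.082484 + 0.115872 + 0.130827 = 0.329239
Σp_2ᵢ² = 0.1007² + 0.4631² + 0.0067² + 0.4027² + 0.0268² = 0.010140 + 0.214462 + 0.000045 + 0.162167 + 0.000718 = 0.387532
O = 0.151685 / √(0.329239 × 0.387532) = 0.151685 / 0.3571983 = 0.4247
O = 0.4247 > 0.3 → Yes.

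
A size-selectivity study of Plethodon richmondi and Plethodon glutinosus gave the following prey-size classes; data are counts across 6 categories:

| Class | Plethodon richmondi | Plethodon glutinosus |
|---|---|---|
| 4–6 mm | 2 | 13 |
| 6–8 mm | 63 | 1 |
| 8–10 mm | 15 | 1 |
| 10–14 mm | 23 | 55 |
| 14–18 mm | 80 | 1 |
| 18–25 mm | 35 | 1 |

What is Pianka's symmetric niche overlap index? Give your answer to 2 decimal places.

Proportions for Plethodon richmondi (n=218): 2/218=0.0092, 63/218=0.2890, 15/218=0.0688, 23/218=0.1055, 80/218=0.3670, 35/218=0.1606
Proportions for Plethodon glutinosus (n=72): 13/72=0.1806, 1/72=0.0139, 1/72=0.0139, 55/72=0.7639, 1/72=0.0139, 1/72=0.0139
Σ p₁ᵢp₂ᵢ = 0.001662 + 0.004017 + 0.000956 + 0.080591 + 0.005101 + 0.002232 = 0.094559
Σp_1ᵢ² = 0.0092² + 0.2890² + 0.0688² + 0.1055² + 0.3670² + 0.1606² = 0.000085 + 0.083521 + 0.004733 + 0.011130 + 0.134689 + 0.025792 = 0.259950
Σp_2ᵢ² = 0.1806² + 0.0139² + 0.0139² + 0.7639² + 0.0139² + 0.0139² = 0.032616 + 0.000193 + 0.000193 + 0.583543 + 0.000193 + 0.000193 = 0.616931
O = 0.094559 / √(0.259950 × 0.616931) = 0.094559 / 0.4004637 = 0.2361

0.24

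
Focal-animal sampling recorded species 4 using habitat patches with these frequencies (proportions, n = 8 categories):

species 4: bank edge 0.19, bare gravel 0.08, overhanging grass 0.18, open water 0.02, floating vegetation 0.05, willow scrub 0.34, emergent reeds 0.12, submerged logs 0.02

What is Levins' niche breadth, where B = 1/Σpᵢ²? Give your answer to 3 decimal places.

4.803

Σpᵢ² = 0.19² + 0.08² + 0.18² + 0.02² + 0.05² + 0.34² + 0.12² + 0.02² = 0.0361 + 0.0064 + 0.0324 + 0.0004 + 0.0025 + 0.1156 + 0.0144 + 0.0004 = 0.2082
B = 1 / 0.2082 = 4.80307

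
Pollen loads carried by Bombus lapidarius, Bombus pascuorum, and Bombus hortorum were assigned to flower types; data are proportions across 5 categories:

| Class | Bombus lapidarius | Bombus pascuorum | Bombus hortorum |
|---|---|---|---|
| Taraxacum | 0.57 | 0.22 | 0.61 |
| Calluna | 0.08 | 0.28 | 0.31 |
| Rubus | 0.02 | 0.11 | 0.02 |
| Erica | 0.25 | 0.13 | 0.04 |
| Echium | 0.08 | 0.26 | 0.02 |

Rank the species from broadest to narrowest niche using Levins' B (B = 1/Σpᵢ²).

Bombus pascuorum > Bombus lapidarius > Bombus hortorum

Σp_lapiᵢ² = 0.57² + 0.08² + 0.02² + 0.25² + 0.08² = 0.3249 + 0.0064 + 0.0004 + 0.0625 + 0.0064 = 0.4006
B_lapi = 1 / 0.4006 = 2.4963
Σp_pascᵢ² = 0.22² + 0.28² + 0.11² + 0.13² + 0.26² = 0.0484 + 0.0784 + 0.0121 + 0.0169 + 0.0676 = 0.2234
B_pasc = 1 / 0.2234 = 4.4763
Σp_hortᵢ² = 0.61² + 0.31² + 0.02² + 0.04² + 0.02² = 0.3721 + 0.0961 + 0.0004 + 0.0016 + 0.0004 = 0.4706
B_hort = 1 / 0.4706 = 2.1249
Ranking by B (broadest → narrowest): Bombus pascuorum (4.48) > Bombus lapidarius (2.50) > Bombus hortorum (2.12)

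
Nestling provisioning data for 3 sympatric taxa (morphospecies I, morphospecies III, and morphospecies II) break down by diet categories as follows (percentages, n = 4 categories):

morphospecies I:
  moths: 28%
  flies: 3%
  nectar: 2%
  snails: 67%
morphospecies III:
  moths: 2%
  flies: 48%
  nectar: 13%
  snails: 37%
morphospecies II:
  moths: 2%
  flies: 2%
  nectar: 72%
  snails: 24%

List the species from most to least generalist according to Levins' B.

Convert percentages to proportions (divide by 100).
Σp_Iᵢ² = 0.28² + 0.03² + 0.02² + 0.67² = 0.0784 + 0.0009 + 0.0004 + 0.4489 = 0.5286
B_I = 1 / 0.5286 = 1.8918
Σp_IIIᵢ² = 0.02² + 0.48² + 0.13² + 0.37² = 0.0004 + 0.2304 + 0.0169 + 0.1369 = 0.3846
B_III = 1 / 0.3846 = 2.6001
Σp_IIᵢ² = 0.02² + 0.02² + 0.72² + 0.24² = 0.0004 + 0.0004 + 0.5184 + 0.0576 = 0.5768
B_II = 1 / 0.5768 = 1.7337
Ranking by B (broadest → narrowest): morphospecies III (2.60) > morphospecies I (1.89) > morphospecies II (1.73)

morphospecies III > morphospecies I > morphospecies II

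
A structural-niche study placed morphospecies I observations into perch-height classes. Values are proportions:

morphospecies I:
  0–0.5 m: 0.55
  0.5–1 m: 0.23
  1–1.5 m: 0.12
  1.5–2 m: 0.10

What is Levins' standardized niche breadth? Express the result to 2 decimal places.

Σpᵢ² = 0.55² + 0.23² + 0.12² + 0.10² = 0.3025 + 0.0529 + 0.0144 + 0.0100 = 0.3798
B = 1 / 0.3798 = 2.6330
Bₛ = (B − 1)/(n − 1) = (2.6330 − 1)/(4 − 1) = 1.6330/3 = 0.5443

0.54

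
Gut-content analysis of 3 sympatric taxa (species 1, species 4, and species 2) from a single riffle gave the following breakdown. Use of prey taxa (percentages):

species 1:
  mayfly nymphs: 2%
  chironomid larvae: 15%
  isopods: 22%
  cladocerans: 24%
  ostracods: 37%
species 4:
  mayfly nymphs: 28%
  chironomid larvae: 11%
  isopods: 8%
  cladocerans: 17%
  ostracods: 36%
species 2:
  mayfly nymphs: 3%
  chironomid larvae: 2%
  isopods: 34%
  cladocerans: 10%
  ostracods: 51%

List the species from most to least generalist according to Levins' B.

species 4 > species 1 > species 2

Convert percentages to proportions (divide by 100).
Σp_1ᵢ² = 0.02² + 0.15² + 0.22² + 0.24² + 0.37² = 0.0004 + 0.0225 + 0.0484 + 0.0576 + 0.1369 = 0.2658
B_1 = 1 / 0.2658 = 3.7622
Σp_4ᵢ² = 0.28² + 0.11² + 0.08² + 0.17² + 0.36² = 0.0784 + 0.0121 + 0.0064 + 0.0289 + 0.1296 = 0.2554
B_4 = 1 / 0.2554 = 3.9154
Σp_2ᵢ² = 0.03² + 0.02² + 0.34² + 0.10² + 0.51² = 0.0009 + 0.0004 + 0.1156 + 0.0100 + 0.2601 = 0.3870
B_2 = 1 / 0.3870 = 2.5840
Ranking by B (broadest → narrowest): species 4 (3.92) > species 1 (3.76) > species 2 (2.58)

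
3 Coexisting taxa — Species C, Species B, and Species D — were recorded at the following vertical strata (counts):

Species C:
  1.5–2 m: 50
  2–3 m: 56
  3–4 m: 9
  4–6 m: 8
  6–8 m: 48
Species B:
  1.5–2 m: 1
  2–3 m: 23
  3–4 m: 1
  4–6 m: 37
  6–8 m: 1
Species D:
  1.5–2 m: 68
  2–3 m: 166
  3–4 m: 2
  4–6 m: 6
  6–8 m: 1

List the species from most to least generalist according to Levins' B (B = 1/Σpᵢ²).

Proportions for Species C (n=171): 50/171=0.2924, 56/171=0.3275, 9/171=0.0526, 8/171=0.0468, 48/171=0.2807
Proportions for Species B (n=63): 1/63=0.0159, 23/63=0.3651, 1/63=0.0159, 37/63=0.5873, 1/63=0.0159
Proportions for Species D (n=243): 68/243=0.2798, 166/243=0.6831, 2/243=0.0082, 6/243=0.0247, 1/243=0.0041
Σp_Cᵢ² = 0.2924² + 0.3275² + 0.0526² + 0.0468² + 0.2807² = 0.085498 + 0.107256 + 0.002767 + 0.002190 + 0.078792 = 0.276503
B_C = 1 / 0.276503 = 3.6166
Σp_Bᵢ² = 0.0159² + 0.3651² + 0.0159² + 0.5873² + 0.0159² = 0.000253 + 0.133298 + 0.000253 + 0.344921 + 0.000253 = 0.478978
B_B = 1 / 0.478978 = 2.0878
Σp_Dᵢ² = 0.2798² + 0.6831² + 0.0082² + 0.0247² + 0.0041² = 0.078288 + 0.466626 + 0.000067 + 0.000610 + 0.000017 = 0.545608
B_D = 1 / 0.545608 = 1.8328
Ranking by B (broadest → narrowest): Species C (3.62) > Species B (2.09) > Species D (1.83)

Species C > Species B > Species D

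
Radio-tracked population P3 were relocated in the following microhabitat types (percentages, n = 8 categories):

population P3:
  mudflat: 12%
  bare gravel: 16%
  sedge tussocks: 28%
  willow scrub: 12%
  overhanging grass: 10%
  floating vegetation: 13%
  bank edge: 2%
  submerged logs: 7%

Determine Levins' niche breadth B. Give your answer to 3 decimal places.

6.061

Convert percentages to proportions (divide by 100).
Σpᵢ² = 0.12² + 0.16² + 0.28² + 0.12² + 0.10² + 0.13² + 0.02² + 0.07² = 0.0144 + 0.0256 + 0.0784 + 0.0144 + 0.0100 + 0.0169 + 0.0004 + 0.0049 = 0.1650
B = 1 / 0.1650 = 6.06061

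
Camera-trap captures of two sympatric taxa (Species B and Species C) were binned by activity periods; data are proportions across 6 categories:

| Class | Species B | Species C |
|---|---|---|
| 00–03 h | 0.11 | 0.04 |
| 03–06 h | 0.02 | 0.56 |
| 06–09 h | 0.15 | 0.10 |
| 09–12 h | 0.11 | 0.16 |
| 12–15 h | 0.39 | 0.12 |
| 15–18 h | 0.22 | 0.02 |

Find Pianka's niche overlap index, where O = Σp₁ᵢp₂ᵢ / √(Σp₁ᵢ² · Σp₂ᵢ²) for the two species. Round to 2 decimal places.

Σ p₁ᵢp₂ᵢ = 0.0044 + 0.0112 + 0.0150 + 0.0176 + 0.0468 + 0.0044 = 0.0994
Σp_1ᵢ² = 0.11² + 0.02² + 0.15² + 0.11² + 0.39² + 0.22² = 0.0121 + 0.0004 + 0.0225 + 0.0121 + 0.1521 + 0.0484 = 0.2476
Σp_2ᵢ² = 0.04² + 0.56² + 0.10² + 0.16² + 0.12² + 0.02² = 0.0016 + 0.3136 + 0.0100 + 0.0256 + 0.0144 + 0.0004 = 0.3656
O = 0.0994 / √(0.2476 × 0.3656) = 0.0994 / 0.30087 = 0.3304

0.33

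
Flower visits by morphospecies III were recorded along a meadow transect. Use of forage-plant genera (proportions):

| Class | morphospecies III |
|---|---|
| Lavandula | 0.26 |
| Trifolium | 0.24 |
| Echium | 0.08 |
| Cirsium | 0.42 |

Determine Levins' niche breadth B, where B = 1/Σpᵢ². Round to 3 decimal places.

Σpᵢ² = 0.26² + 0.24² + 0.08² + 0.42² = 0.0676 + 0.0576 + 0.0064 + 0.1764 = 0.3080
B = 1 / 0.3080 = 3.24675

3.247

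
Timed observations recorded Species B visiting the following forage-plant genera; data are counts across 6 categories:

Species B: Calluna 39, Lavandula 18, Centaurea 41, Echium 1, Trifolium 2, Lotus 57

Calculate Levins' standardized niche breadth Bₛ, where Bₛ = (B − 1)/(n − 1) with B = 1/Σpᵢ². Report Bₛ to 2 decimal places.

Proportions for Species B (n=158): 39/158=0.2468, 18/158=0.1139, 41/158=0.2595, 1/158=0.0063, 2/158=0.0127, 57/158=0.3608
Σpᵢ² = 0.2468² + 0.1139² + 0.2595² + 0.0063² + 0.0127² + 0.3608² = 0.060910 + 0.012973 + 0.067340 + 0.000040 + 0.000161 + 0.130177 = 0.271601
B = 1 / 0.271601 = 3.6819
Bₛ = (B − 1)/(n − 1) = (3.6819 − 1)/(6 − 1) = 2.6819/5 = 0.5364

0.54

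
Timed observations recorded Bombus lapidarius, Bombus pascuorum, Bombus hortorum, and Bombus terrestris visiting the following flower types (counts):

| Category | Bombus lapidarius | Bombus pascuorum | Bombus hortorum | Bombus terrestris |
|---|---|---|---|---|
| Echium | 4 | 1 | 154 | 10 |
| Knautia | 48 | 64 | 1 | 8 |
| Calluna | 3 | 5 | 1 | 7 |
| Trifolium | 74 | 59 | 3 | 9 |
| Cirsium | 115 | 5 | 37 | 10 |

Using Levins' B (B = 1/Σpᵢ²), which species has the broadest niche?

Proportions for Bombus lapidarius (n=244): 4/244=0.0164, 48/244=0.1967, 3/244=0.0123, 74/244=0.3033, 115/244=0.4713
Proportions for Bombus pascuorum (n=134): 1/134=0.0075, 64/134=0.4776, 5/134=0.0373, 59/134=0.4403, 5/134=0.0373
Proportions for Bombus hortorum (n=196): 154/196=0.7857, 1/196=0.0051, 1/196=0.0051, 3/196=0.0153, 37/196=0.1888
Proportions for Bombus terrestris (n=44): 10/44=0.2273, 8/44=0.1818, 7/44=0.1591, 9/44=0.2045, 10/44=0.2273
Σp_lapiᵢ² = 0.0164² + 0.1967² + 0.0123² + 0.3033² + 0.4713² = 0.000269 + 0.038691 + 0.000151 + 0.091991 + 0.222124 = 0.353226
B_lapi = 1 / 0.353226 = 2.8310
Σp_pascᵢ² = 0.0075² + 0.4776² + 0.0373² + 0.4403² + 0.0373² = 0.000056 + 0.228102 + 0.001391 + 0.193864 + 0.001391 = 0.424804
B_pasc = 1 / 0.424804 = 2.3540
Σp_hortᵢ² = 0.7857² + 0.0051² + 0.0051² + 0.0153² + 0.1888² = 0.617324 + 0.000026 + 0.000026 + 0.000234 + 0.035645 = 0.653255
B_hort = 1 / 0.653255 = 1.5308
Σp_terrᵢ² = 0.2273² + 0.1818² + 0.1591² + 0.2045² + 0.2273² = 0.051665 + 0.033051 + 0.025313 + 0.041820 + 0.051665 = 0.203514
B_terr = 1 / 0.203514 = 4.9137
Highest B → broadest niche (most generalist): Bombus terrestris (B = 4.91).

Bombus terrestris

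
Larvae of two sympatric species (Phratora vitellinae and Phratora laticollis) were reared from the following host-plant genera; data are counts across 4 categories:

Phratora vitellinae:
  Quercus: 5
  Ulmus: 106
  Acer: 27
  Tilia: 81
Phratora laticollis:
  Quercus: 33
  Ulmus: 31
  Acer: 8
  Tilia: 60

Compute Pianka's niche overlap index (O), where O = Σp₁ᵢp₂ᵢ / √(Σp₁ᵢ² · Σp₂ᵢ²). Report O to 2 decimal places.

Proportions for Phratora vitellinae (n=219): 5/219=0.0228, 106/219=0.4840, 27/219=0.1233, 81/219=0.3699
Proportions for Phratora laticollis (n=132): 33/132=0.2500, 31/132=0.2348, 8/132=0.0606, 60/132=0.4545
Σ p₁ᵢp₂ᵢ = 0.005700 + 0.113643 + 0.007472 + 0.168120 = 0.294935
Σp_1ᵢ² = 0.0228² + 0.4840² + 0.1233² + 0.3699² = 0.000520 + 0.234256 + 0.015203 + 0.136826 = 0.386805
Σp_2ᵢ² = 0.2500² + 0.2348² + 0.0606² + 0.4545² = 0.062500 + 0.055131 + 0.003672 + 0.206570 = 0.327873
O = 0.294935 / √(0.386805 × 0.327873) = 0.294935 / 0.3561221 = 0.8282

0.83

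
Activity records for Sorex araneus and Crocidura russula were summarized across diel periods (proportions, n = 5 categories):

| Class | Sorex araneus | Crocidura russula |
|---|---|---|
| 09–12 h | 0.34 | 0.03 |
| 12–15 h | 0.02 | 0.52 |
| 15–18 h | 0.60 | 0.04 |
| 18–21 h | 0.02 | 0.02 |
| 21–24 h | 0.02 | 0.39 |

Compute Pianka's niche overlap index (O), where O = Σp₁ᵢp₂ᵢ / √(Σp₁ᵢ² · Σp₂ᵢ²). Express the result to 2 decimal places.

Σ p₁ᵢp₂ᵢ = 0.0102 + 0.0104 + 0.0240 + 0.0004 + 0.0078 = 0.0528
Σp_1ᵢ² = 0.34² + 0.02² + 0.60² + 0.02² + 0.02² = 0.1156 + 0.0004 + 0.3600 + 0.0004 + 0.0004 = 0.4768
Σp_2ᵢ² = 0.03² + 0.52² + 0.04² + 0.02² + 0.39² = 0.0009 + 0.2704 + 0.0016 + 0.0004 + 0.1521 = 0.4254
O = 0.0528 / √(0.4768 × 0.4254) = 0.0528 / 0.45037 = 0.1172

0.12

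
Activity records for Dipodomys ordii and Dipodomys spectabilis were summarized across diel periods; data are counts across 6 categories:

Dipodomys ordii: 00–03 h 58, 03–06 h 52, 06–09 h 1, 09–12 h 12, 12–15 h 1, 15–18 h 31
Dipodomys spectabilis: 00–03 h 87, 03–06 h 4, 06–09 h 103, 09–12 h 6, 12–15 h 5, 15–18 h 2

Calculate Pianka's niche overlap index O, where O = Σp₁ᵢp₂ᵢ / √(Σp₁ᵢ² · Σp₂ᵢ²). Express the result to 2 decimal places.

Proportions for Dipodomys ordii (n=155): 58/155=0.3742, 52/155=0.3355, 1/155=0.0065, 12/155=0.0774, 1/155=0.0065, 31/155=0.2000
Proportions for Dipodomys spectabilis (n=207): 87/207=0.4203, 4/207=0.0193, 103/207=0.4976, 6/207=0.0290, 5/207=0.0242, 2/207=0.0097
Σ p₁ᵢp₂ᵢ = 0.157276 + 0.006475 + 0.003234 + 0.002245 + 0.000157 + 0.001940 = 0.171327
Σp_1ᵢ² = 0.3742² + 0.3355² + 0.0065² + 0.0774² + 0.0065² + 0.2000² = 0.140026 + 0.112560 + 0.000042 + 0.005991 + 0.000042 + 0.040000 = 0.298661
Σp_2ᵢ² = 0.4203² + 0.0193² + 0.4976² + 0.0290² + 0.0242² + 0.0097² = 0.176652 + 0.000372 + 0.247606 + 0.000841 + 0.000586 + 0.000094 = 0.426151
O = 0.171327 / √(0.298661 × 0.426151) = 0.171327 / 0.3567558 = 0.4802

0.48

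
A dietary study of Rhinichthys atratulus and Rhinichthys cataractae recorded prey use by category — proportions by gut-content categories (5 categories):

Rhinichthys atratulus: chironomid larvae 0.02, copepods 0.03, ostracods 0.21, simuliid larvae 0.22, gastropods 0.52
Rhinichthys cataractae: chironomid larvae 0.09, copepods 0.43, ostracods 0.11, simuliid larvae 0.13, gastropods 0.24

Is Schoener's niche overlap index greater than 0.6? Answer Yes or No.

No

Σ|p₁ᵢ − p₂ᵢ| = 0.07 + 0.40 + 0.10 + 0.09 + 0.28 = 0.94
D = 1 − ½ × 0.94 = 1 − 0.470 = 0.5300
D = 0.5300 < 0.6 → No.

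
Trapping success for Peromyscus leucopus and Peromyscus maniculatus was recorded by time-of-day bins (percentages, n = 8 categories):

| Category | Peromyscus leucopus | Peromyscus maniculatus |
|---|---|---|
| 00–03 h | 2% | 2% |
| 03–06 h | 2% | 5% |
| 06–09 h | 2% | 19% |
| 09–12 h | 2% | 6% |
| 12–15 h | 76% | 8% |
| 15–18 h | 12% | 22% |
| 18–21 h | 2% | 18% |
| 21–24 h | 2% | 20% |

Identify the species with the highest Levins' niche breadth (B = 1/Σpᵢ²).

Peromyscus maniculatus

Convert percentages to proportions (divide by 100).
Σp_leucᵢ² = 0.02² + 0.02² + 0.02² + 0.02² + 0.76² + 0.12² + 0.02² + 0.02² = 0.0004 + 0.0004 + 0.0004 + 0.0004 + 0.5776 + 0.0144 + 0.0004 + 0.0004 = 0.5944
B_leuc = 1 / 0.5944 = 1.6824
Σp_maniᵢ² = 0.02² + 0.05² + 0.19² + 0.06² + 0.08² + 0.22² + 0.18² + 0.20² = 0.0004 + 0.0025 + 0.0361 + 0.0036 + 0.0064 + 0.0484 + 0.0324 + 0.0400 = 0.1698
B_mani = 1 / 0.1698 = 5.8893
Highest B → broadest niche (most generalist): Peromyscus maniculatus (B = 5.89).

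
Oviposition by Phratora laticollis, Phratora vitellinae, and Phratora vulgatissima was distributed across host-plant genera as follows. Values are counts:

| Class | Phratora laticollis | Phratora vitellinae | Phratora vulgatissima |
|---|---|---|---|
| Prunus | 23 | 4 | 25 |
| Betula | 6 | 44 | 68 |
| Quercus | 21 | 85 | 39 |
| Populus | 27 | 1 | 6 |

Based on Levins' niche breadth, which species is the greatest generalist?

Proportions for Phratora laticollis (n=77): 23/77=0.2987, 6/77=0.0779, 21/77=0.2727, 27/77=0.3506
Proportions for Phratora vitellinae (n=134): 4/134=0.0299, 44/134=0.3284, 85/134=0.6343, 1/134=0.0075
Proportions for Phratora vulgatissima (n=138): 25/138=0.1812, 68/138=0.4928, 39/138=0.2826, 6/138=0.0435
Σp_latiᵢ² = 0.2987² + 0.0779² + 0.2727² + 0.3506² = 0.089222 + 0.006068 + 0.074365 + 0.122920 = 0.292575
B_lati = 1 / 0.292575 = 3.4179
Σp_viteᵢ² = 0.0299² + 0.3284² + 0.6343² + 0.0075² = 0.000894 + 0.107847 + 0.402336 + 0.000056 = 0.511133
B_vite = 1 / 0.511133 = 1.9564
Σp_vulgᵢ² = 0.1812² + 0.4928² + 0.2826² + 0.0435² = 0.032833 + 0.242852 + 0.079863 + 0.001892 = 0.357440
B_vulg = 1 / 0.357440 = 2.7977
Highest B → broadest niche (most generalist): Phratora laticollis (B = 3.42).

Phratora laticollis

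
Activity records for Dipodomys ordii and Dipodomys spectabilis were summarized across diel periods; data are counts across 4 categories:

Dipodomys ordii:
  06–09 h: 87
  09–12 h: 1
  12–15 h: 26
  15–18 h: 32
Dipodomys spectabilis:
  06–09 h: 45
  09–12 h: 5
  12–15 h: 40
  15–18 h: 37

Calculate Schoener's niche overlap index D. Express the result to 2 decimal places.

Proportions for Dipodomys ordii (n=146): 87/146=0.5959, 1/146=0.0068, 26/146=0.1781, 32/146=0.2192
Proportions for Dipodomys spectabilis (n=127): 45/127=0.3543, 5/127=0.0394, 40/127=0.3150, 37/127=0.2913
Σ|p₁ᵢ − p₂ᵢ| = 0.2416 + 0.0326 + 0.1369 + 0.0721 = 0.4832
D = 1 − ½ × 0.4832 = 1 − 0.24160 = 0.75840

0.76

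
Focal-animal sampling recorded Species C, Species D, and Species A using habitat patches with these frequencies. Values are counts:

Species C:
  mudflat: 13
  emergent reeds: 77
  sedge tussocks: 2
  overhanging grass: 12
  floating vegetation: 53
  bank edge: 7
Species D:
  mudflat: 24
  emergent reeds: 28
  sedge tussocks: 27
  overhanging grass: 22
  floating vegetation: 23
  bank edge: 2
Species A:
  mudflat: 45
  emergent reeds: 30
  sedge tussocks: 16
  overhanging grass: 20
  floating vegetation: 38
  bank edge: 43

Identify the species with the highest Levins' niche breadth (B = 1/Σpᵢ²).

Species A

Proportions for Species C (n=164): 13/164=0.0793, 77/164=0.4695, 2/164=0.0122, 12/164=0.0732, 53/164=0.3232, 7/164=0.0427
Proportions for Species D (n=126): 24/126=0.1905, 28/126=0.2222, 27/126=0.2143, 22/126=0.1746, 23/126=0.1825, 2/126=0.0159
Proportions for Species A (n=192): 45/192=0.2344, 30/192=0.1563, 16/192=0.0833, 20/192=0.1042, 38/192=0.1979, 43/192=0.2240
Σp_Cᵢ² = 0.0793² + 0.4695² + 0.0122² + 0.0732² + 0.3232² + 0.0427² = 0.006288 + 0.220430 + 0.000149 + 0.005358 + 0.104458 + 0.001823 = 0.338506
B_C = 1 / 0.338506 = 2.9542
Σp_Dᵢ² = 0.1905² + 0.2222² + 0.2143² + 0.1746² + 0.1825² + 0.0159² = 0.036290 + 0.049373 + 0.045924 + 0.030485 + 0.033306 + 0.000253 = 0.195631
B_D = 1 / 0.195631 = 5.1117
Σp_Aᵢ² = 0.2344² + 0.1563² + 0.0833² + 0.1042² + 0.1979² + 0.2240² = 0.054943 + 0.024430 + 0.006939 + 0.010858 + 0.039164 + 0.050176 = 0.186510
B_A = 1 / 0.186510 = 5.3616
Highest B → broadest niche (most generalist): Species A (B = 5.36).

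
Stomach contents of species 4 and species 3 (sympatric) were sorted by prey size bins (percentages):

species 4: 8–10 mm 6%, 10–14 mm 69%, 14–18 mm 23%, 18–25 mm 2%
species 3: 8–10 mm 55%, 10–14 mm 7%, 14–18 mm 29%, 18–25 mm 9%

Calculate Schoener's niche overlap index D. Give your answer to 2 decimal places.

Convert percentages to proportions (divide by 100).
Σ|p₁ᵢ − p₂ᵢ| = 0.49 + 0.62 + 0.06 + 0.07 = 1.24
D = 1 − ½ × 1.24 = 1 − 0.620 = 0.3800

0.38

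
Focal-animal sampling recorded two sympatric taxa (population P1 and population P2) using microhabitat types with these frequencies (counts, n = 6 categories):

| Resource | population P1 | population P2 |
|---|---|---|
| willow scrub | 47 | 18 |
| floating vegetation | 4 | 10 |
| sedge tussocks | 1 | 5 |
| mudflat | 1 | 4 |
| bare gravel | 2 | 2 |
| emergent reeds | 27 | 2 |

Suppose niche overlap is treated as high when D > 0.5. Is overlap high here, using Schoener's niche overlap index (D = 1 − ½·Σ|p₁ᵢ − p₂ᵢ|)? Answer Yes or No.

Yes

Proportions for population P1 (n=82): 47/82=0.5732, 4/82=0.0488, 1/82=0.0122, 1/82=0.0122, 2/82=0.0244, 27/82=0.3293
Proportions for population P2 (n=41): 18/41=0.4390, 10/41=0.2439, 5/41=0.1220, 4/41=0.0976, 2/41=0.0488, 2/41=0.0488
Σ|p₁ᵢ − p₂ᵢ| = 0.1342 + 0.1951 + 0.1098 + 0.0854 + 0.0244 + 0.2805 = 0.8294
D = 1 − ½ × 0.8294 = 1 − 0.41470 = 0.58530
D = 0.58530 > 0.5 → Yes.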